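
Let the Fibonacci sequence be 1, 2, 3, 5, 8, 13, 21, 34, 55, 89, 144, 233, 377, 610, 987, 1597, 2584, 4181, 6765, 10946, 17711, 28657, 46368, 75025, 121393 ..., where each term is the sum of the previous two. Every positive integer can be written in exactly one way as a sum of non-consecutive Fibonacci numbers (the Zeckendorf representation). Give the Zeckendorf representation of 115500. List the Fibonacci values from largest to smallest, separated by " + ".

75025 + 28657 + 10946 + 610 + 233 + 21 + 8

Repeatedly subtract the largest Fibonacci number that fits:
subtract 75025 from 115500: 40475 remains
subtract 28657 from 40475: 11818 remains
subtract 10946 from 11818: 872 remains
subtract 610 from 872: 262 remains
subtract 233 from 262: 29 remains
subtract 21 from 29: 8 remains
subtract 8 from 8: 0 remains
So 115500 = 75025 + 28657 + 10946 + 610 + 233 + 21 + 8, with no two terms consecutive in the sequence.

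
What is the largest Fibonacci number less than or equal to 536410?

514229

514229 ≤ 536410 < 832040, so the largest Fibonacci number not exceeding 536410 is 514229.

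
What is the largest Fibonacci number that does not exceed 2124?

1597

1597 ≤ 2124 < 2584, so the largest Fibonacci number not exceeding 2124 is 1597.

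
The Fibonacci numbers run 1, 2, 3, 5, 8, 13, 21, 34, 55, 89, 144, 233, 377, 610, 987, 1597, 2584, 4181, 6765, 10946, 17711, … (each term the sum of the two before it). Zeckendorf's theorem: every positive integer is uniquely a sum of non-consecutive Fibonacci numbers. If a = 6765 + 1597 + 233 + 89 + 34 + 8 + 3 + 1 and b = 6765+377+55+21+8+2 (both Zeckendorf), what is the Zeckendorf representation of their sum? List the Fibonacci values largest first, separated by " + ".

The two numbers are 8730 and 7228, so their sum is 15958.
largest Fibonacci ≤ 15958 is 10946; 15958 − 10946 = 5012
largest Fibonacci ≤ 5012 is 4181; 5012 − 4181 = 831
largest Fibonacci ≤ 831 is 610; 831 − 610 = 221
largest Fibonacci ≤ 221 is 144; 221 − 144 = 77
largest Fibonacci ≤ 77 is 55; 77 − 55 = 22
largest Fibonacci ≤ 22 is 21; 22 − 21 = 1
largest Fibonacci ≤ 1 is 1; 1 − 1 = 0

10946 + 4181 + 610 + 144 + 55 + 21 + 1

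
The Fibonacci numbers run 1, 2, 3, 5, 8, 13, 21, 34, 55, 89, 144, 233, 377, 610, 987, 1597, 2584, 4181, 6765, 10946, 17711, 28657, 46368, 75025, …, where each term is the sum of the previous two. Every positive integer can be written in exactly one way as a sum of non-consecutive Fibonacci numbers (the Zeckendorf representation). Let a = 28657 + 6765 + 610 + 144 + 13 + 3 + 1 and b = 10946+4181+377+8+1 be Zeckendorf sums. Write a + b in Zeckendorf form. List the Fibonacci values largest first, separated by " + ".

The two numbers are 36193 and 15513, so their sum is 51706.
Repeatedly subtract the largest Fibonacci number that fits:
subtract 46368 from 51706: 5338 remains
subtract 4181 from 5338: 1157 remains
subtract 987 from 1157: 170 remains
subtract 144 from 170: 26 remains
subtract 21 from 26: 5 remains
subtract 5 from 5: 0 remains

46368 + 4181 + 987 + 144 + 21 + 5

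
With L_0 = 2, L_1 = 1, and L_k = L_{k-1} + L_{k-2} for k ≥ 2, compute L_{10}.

Iterating the recurrence up to L_{2} = 3 and L_{1} = 1:
L_{3} = L_{2} + L_{1} = 3 + 1 = 4
L_{4} = L_{3} + L_{2} = 4 + 3 = 7
L_{5} = L_{4} + L_{3} = 7 + 4 = 11
L_{6} = L_{5} + L_{4} = 11 + 7 = 18
L_{7} = L_{6} + L_{5} = 18 + 11 = 29
L_{8} = L_{7} + L_{6} = 29 + 18 = 47
L_{9} = L_{8} + L_{7} = 47 + 29 = 76
L_{10} = L_{9} + L_{8} = 76 + 47 = 123

123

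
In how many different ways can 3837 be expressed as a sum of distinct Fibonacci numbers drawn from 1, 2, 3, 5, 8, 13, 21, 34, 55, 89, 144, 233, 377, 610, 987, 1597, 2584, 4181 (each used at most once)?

3837 = 2584+987+233+21+8+3+1 = 2584+987+144+89+21+8+3+1 = 2584+610+377+233+21+8+3+1 = 2584+987+144+55+34+21+8+3+1 = 2584+610+377+144+89+21+8+3+1 = … (4 more), for 9 in all.

9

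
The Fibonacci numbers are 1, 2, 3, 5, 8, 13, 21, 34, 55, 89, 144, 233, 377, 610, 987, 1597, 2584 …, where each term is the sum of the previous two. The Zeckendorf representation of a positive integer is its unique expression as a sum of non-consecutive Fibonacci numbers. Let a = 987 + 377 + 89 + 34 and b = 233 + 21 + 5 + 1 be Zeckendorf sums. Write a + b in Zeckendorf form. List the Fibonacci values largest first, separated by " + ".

The two numbers are 1487 and 260, so their sum is 1747.
Repeatedly subtract the largest Fibonacci number that fits:
subtract 1597 from 1747: 150 remains
subtract 144 from 150: 6 remains
subtract 5 from 6: 1 remains
subtract 1 from 1: 0 remains

1597 + 144 + 5 + 1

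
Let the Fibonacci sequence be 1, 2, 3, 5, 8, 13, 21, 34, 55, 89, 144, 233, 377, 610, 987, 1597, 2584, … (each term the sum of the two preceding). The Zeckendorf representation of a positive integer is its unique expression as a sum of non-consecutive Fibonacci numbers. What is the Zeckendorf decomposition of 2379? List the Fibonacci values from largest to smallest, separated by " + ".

take 1597 (≤ 2379); 2379 − 1597 = 782
take 610 (≤ 782); 782 − 610 = 172
take 144 (≤ 172); 172 − 144 = 28
take 21 (≤ 28); 28 − 21 = 7
take 5 (≤ 7); 7 − 5 = 2
take 2 (≤ 2); 2 − 2 = 0
So 2379 = 1597 + 610 + 144 + 21 + 5 + 2, with no two terms consecutive in the sequence.

1597 + 610 + 144 + 21 + 5 + 2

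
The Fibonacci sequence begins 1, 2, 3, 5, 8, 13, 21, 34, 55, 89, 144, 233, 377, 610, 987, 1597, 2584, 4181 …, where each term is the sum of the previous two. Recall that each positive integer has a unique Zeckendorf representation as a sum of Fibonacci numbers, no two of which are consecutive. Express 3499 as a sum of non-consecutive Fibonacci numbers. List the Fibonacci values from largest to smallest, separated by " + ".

2584 ≤ 3499 < 4181, so take 2584; remainder 915
610 ≤ 915 < 987, so take 610; remainder 305
233 ≤ 305 < 377, so take 233; remainder 72
55 ≤ 72 < 89, so take 55; remainder 17
13 ≤ 17 < 21, so take 13; remainder 4
3 ≤ 4 < 5, so take 3; remainder 1
1 ≤ 1 < 2, so take 1; remainder 0
So 3499 = 2584 + 610 + 233 + 55 + 13 + 3 + 1, with no two terms consecutive in the sequence.

2584 + 610 + 233 + 55 + 13 + 3 + 1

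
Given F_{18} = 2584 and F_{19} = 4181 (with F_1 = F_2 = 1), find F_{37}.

24157817

By F_{2k+1} = F_k² + F_{k+1}²: F_{37} = 2584² + 4181² = 6677056 + 17480761 = 24157817.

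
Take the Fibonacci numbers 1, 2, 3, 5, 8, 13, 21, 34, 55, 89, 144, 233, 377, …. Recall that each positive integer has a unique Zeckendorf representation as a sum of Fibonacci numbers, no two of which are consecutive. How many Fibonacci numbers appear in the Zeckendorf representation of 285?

4

Greedily peel off the largest Fibonacci term at each step:
subtract 233 from 285: 52 remains
subtract 34 from 52: 18 remains
subtract 13 from 18: 5 remains
subtract 5 from 5: 0 remains
285 = 233 + 34 + 13 + 5, which has 4 terms.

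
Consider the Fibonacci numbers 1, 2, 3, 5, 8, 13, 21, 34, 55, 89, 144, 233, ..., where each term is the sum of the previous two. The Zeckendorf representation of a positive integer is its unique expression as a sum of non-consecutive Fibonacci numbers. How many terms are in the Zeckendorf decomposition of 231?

231 − 144 = 87
87 − 55 = 32
32 − 21 = 11
11 − 8 = 3
3 − 3 = 0
231 = 144 + 55 + 21 + 8 + 3, which has 5 terms.

5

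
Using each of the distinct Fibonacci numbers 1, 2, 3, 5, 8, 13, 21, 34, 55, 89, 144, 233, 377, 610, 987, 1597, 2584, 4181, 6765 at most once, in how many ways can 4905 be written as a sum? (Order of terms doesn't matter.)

Starting from the Zeckendorf form and repeatedly splitting a term F_k into F_{k−1} + F_{k−2} (when neither is already used) reaches every representation.
4905 = 4181+610+89+21+3+1 = 4181+610+89+13+8+3+1 = 4181+610+55+34+21+3+1 = 4181+377+233+89+21+3+1 = … (22 more), for 26 in all.

26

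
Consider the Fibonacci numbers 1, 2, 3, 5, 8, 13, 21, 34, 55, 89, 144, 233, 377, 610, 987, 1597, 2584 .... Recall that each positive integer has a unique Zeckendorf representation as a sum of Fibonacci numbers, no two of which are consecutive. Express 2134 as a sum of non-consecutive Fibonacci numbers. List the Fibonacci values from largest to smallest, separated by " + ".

Greedily peel off the largest Fibonacci term at each step:
subtract 1597 from 2134: 537 remains
subtract 377 from 537: 160 remains
subtract 144 from 160: 16 remains
subtract 13 from 16: 3 remains
subtract 3 from 3: 0 remains
So 2134 = 1597 + 377 + 144 + 13 + 3, with no two terms consecutive in the sequence.

1597 + 377 + 144 + 13 + 3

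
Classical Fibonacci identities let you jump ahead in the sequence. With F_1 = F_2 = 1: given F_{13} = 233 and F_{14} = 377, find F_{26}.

By the doubling identity F_{2k} = F_k(2F_{k+1} − F_k): F_{26} = 233·(2·377 − 233) = 233·521 = 121393.

121393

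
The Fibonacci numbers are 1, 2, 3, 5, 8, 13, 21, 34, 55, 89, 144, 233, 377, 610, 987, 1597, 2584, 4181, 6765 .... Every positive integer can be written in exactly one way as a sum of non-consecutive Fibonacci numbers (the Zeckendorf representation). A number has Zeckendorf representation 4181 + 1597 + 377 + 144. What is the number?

6299

4181 + 1597 + 377 + 144 = 6299.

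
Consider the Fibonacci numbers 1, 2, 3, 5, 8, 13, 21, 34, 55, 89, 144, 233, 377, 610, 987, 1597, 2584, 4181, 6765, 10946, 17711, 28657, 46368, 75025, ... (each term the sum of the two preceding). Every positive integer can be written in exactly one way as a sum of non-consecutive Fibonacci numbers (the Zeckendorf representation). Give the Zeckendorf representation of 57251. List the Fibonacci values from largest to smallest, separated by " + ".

46368 ≤ 57251 < 75025, so take 46368; remainder 10883
6765 ≤ 10883 < 10946, so take 6765; remainder 4118
2584 ≤ 4118 < 4181, so take 2584; remainder 1534
987 ≤ 1534 < 1597, so take 987; remainder 547
377 ≤ 547 < 610, so take 377; remainder 170
144 ≤ 170 < 233, so take 144; remainder 26
21 ≤ 26 < 34, so take 21; remainder 5
5 ≤ 5 < 8, so take 5; remainder 0
So 57251 = 46368 + 6765 + 2584 + 987 + 377 + 144 + 21 + 5, with no two terms consecutive in the sequence.

46368 + 6765 + 2584 + 987 + 377 + 144 + 21 + 5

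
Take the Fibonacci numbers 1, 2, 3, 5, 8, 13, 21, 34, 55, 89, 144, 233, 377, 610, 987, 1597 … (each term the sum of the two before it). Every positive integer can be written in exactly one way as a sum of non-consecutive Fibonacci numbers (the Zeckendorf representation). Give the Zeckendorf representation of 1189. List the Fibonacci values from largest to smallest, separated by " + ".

987 + 144 + 55 + 3

Repeatedly subtract the largest Fibonacci number that fits:
1189: greatest Fibonacci not exceeding it is 987, leaving 202
202: greatest Fibonacci not exceeding it is 144, leaving 58
58: greatest Fibonacci not exceeding it is 55, leaving 3
3: greatest Fibonacci not exceeding it is 3, leaving 0
So 1189 = 987 + 144 + 55 + 3, with no two terms consecutive in the sequence.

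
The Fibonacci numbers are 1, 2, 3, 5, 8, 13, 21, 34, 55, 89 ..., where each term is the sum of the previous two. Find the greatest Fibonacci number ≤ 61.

55

55 ≤ 61 < 89, so the largest Fibonacci number not exceeding 61 is 55.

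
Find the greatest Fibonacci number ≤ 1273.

987

987 ≤ 1273 < 1597, so the largest Fibonacci number not exceeding 1273 is 987.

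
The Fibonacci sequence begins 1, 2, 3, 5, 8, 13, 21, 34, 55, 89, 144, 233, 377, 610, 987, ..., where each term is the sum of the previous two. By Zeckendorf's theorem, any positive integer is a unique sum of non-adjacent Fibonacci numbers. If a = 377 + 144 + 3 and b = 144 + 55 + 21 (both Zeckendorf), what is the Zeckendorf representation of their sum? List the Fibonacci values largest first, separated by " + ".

The two numbers are 524 and 220, so their sum is 744.
Greedy algorithm:
largest Fibonacci ≤ 744 is 610; 744 − 610 = 134
largest Fibonacci ≤ 134 is 89; 134 − 89 = 45
largest Fibonacci ≤ 45 is 34; 45 − 34 = 11
largest Fibonacci ≤ 11 is 8; 11 − 8 = 3
largest Fibonacci ≤ 3 is 3; 3 − 3 = 0

610 + 89 + 34 + 8 + 3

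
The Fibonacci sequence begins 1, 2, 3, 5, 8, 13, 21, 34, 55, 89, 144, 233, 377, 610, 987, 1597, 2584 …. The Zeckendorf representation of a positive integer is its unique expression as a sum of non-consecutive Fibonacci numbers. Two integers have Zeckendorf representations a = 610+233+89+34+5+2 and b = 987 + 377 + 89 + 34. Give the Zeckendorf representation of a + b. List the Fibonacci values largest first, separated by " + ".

1597 + 610 + 233 + 13 + 5 + 2

The two numbers are 973 and 1487, so their sum is 2460.
take 1597 (≤ 2460); 2460 − 1597 = 863
take 610 (≤ 863); 863 − 610 = 253
take 233 (≤ 253); 253 − 233 = 20
take 13 (≤ 20); 20 − 13 = 7
take 5 (≤ 7); 7 − 5 = 2
take 2 (≤ 2); 2 − 2 = 0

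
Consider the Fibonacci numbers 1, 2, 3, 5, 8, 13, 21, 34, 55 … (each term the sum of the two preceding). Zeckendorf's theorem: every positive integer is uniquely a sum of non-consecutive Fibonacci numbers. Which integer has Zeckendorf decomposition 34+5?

34+5 = 39.

39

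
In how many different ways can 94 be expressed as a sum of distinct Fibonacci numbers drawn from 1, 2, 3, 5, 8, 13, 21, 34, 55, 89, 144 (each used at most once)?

Starting from the Zeckendorf form and repeatedly splitting a term F_k into F_{k−1} + F_{k−2} (when neither is already used) reaches every representation.
94 = 89+5 = 89+3+2 = 55+34+5 = 55+34+3+2 = 55+21+13+5 = … (2 more), for 7 in all.

7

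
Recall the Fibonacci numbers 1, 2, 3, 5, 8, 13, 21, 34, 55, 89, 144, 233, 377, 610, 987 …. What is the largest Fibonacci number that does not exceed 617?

610 ≤ 617 < 987, so the largest Fibonacci number not exceeding 617 is 610.

610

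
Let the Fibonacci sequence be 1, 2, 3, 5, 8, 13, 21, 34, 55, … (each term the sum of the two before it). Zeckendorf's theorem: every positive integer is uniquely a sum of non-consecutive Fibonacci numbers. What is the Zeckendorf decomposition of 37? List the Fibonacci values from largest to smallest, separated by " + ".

34 + 3

largest Fibonacci ≤ 37 is 34; 37 − 34 = 3
largest Fibonacci ≤ 3 is 3; 3 − 3 = 0
So 37 = 34 + 3, with no two terms consecutive in the sequence.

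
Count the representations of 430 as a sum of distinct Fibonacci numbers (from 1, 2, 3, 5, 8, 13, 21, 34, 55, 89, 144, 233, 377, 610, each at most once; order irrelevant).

Each representation comes from the Zeckendorf form by replacing some F_k with F_{k−1} + F_{k−2} where possible.
430 = 377+34+13+5+1 = 377+34+13+3+2+1 = 233+144+34+13+5+1 = 377+34+8+5+3+2+1 = … (8 more), for 12 in all.

12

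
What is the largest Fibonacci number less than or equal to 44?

34 ≤ 44 < 55, so the largest Fibonacci number not exceeding 44 is 34.

34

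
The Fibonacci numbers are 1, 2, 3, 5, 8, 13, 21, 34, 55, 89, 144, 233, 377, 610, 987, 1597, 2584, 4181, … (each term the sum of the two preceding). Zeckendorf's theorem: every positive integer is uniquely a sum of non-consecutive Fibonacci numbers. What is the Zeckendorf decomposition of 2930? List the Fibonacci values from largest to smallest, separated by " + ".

2584 + 233 + 89 + 21 + 3

largest Fibonacci ≤ 2930 is 2584; 2930 − 2584 = 346
largest Fibonacci ≤ 346 is 233; 346 − 233 = 113
largest Fibonacci ≤ 113 is 89; 113 − 89 = 24
largest Fibonacci ≤ 24 is 21; 24 − 21 = 3
largest Fibonacci ≤ 3 is 3; 3 − 3 = 0
So 2930 = 2584 + 233 + 89 + 21 + 3, with no two terms consecutive in the sequence.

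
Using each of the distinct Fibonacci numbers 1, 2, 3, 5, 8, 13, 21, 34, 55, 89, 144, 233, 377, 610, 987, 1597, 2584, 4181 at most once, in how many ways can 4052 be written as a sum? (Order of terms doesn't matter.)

Starting from the Zeckendorf form and repeatedly splitting a term F_k into F_{k−1} + F_{k−2} (when neither is already used) reaches every representation.
4052 = 2584+987+377+89+13+2 = 2584+987+377+89+8+5+2 = 2584+987+377+55+34+13+2 = 2584+987+233+144+89+13+2 = 2584+987+377+55+34+8+5+2 = … (15 more), for 20 in all.

20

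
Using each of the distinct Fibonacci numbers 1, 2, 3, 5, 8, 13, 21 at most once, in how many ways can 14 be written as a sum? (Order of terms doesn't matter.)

14 = 13+1 = 8+5+1 = 8+3+2+1 — 3 representations.

3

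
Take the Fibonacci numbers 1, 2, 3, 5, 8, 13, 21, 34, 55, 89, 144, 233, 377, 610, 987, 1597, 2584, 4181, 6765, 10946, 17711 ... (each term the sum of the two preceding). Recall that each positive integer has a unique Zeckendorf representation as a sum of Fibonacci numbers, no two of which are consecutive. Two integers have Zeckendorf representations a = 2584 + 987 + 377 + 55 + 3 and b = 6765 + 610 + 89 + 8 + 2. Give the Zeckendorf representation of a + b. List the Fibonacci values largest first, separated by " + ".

The two numbers are 4006 and 7474, so their sum is 11480.
Greedy algorithm:
10946 ≤ 11480 < 17711, so take 10946; remainder 534
377 ≤ 534 < 610, so take 377; remainder 157
144 ≤ 157 < 233, so take 144; remainder 13
13 ≤ 13 < 21, so take 13; remainder 0

10946 + 377 + 144 + 13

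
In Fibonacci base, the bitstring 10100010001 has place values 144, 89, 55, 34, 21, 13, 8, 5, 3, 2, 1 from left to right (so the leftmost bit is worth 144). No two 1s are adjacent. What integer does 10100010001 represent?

Summing the place values of the 1 bits: 144 + 55 + 8 + 1 = 208.

208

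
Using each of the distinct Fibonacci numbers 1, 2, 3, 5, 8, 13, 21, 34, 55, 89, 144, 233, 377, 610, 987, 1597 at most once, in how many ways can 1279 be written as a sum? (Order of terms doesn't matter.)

12

Starting from the Zeckendorf form and repeatedly splitting a term F_k into F_{k−1} + F_{k−2} (when neither is already used) reaches every representation.
1279 = 987+233+55+3+1 = 987+233+34+21+3+1 = 987+144+89+55+3+1 = 610+377+233+55+3+1 = 987+233+34+13+8+3+1 = … (7 more), for 12 in all.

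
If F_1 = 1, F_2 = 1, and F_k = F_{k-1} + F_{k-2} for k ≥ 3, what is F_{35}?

Iterating the recurrence up to F_{28} = 317811 and F_{27} = 196418:
F_{29} = F_{28} + F_{27} = 317811 + 196418 = 514229
F_{30} = F_{29} + F_{28} = 514229 + 317811 = 832040
F_{31} = F_{30} + F_{29} = 832040 + 514229 = 1346269
F_{32} = F_{31} + F_{30} = 1346269 + 832040 = 2178309
F_{33} = F_{32} + F_{31} = 2178309 + 1346269 = 3524578
F_{34} = F_{33} + F_{32} = 3524578 + 2178309 = 5702887
F_{35} = F_{34} + F_{33} = 5702887 + 3524578 = 9227465

9227465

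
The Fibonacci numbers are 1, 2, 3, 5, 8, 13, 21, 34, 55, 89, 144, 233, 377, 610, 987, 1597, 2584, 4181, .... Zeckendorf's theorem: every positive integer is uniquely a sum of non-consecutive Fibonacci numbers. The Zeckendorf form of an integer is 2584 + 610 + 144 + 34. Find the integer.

3372

2584 + 610 + 144 + 34 = 3372.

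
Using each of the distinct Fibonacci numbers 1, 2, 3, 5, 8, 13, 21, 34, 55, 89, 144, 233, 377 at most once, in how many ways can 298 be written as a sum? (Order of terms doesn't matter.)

10

Each representation comes from the Zeckendorf form by replacing some F_k with F_{k−1} + F_{k−2} where possible.
298 = 233+55+8+2 = 233+55+5+3+2 = 233+34+21+8+2 = 144+89+55+8+2 = … (6 more), for 10 in all.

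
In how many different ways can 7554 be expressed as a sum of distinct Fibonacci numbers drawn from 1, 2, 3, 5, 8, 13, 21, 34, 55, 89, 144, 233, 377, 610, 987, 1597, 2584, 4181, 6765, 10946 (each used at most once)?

48

7554 = 6765+610+144+34+1 = 6765+610+144+21+13+1 = 6765+610+89+55+34+1 = 6765+377+233+144+34+1 = 6765+610+144+21+8+5+1 = … (43 more), for 48 in all.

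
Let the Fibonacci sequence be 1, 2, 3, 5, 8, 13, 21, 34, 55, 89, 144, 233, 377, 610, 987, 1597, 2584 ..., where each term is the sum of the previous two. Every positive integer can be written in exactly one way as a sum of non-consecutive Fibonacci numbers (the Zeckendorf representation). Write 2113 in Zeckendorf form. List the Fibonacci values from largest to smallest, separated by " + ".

Greedy algorithm:
largest Fibonacci ≤ 2113 is 1597; 2113 − 1597 = 516
largest Fibonacci ≤ 516 is 377; 516 − 377 = 139
largest Fibonacci ≤ 139 is 89; 139 − 89 = 50
largest Fibonacci ≤ 50 is 34; 50 − 34 = 16
largest Fibonacci ≤ 16 is 13; 16 − 13 = 3
largest Fibonacci ≤ 3 is 3; 3 − 3 = 0
So 2113 = 1597 + 377 + 89 + 34 + 13 + 3, with no two terms consecutive in the sequence.

1597 + 377 + 89 + 34 + 13 + 3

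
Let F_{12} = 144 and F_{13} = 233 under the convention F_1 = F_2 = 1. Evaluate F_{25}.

75025

By F_{2k+1} = F_k² + F_{k+1}²: F_{25} = 144² + 233² = 20736 + 54289 = 75025.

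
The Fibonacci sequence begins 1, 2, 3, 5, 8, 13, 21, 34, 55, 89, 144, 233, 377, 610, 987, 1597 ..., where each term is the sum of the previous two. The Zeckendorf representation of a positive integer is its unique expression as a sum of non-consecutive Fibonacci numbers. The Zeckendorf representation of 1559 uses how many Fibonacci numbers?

7

largest Fibonacci ≤ 1559 is 987; 1559 − 987 = 572
largest Fibonacci ≤ 572 is 377; 572 − 377 = 195
largest Fibonacci ≤ 195 is 144; 195 − 144 = 51
largest Fibonacci ≤ 51 is 34; 51 − 34 = 17
largest Fibonacci ≤ 17 is 13; 17 − 13 = 4
largest Fibonacci ≤ 4 is 3; 4 − 3 = 1
largest Fibonacci ≤ 1 is 1; 1 − 1 = 0
1559 = 987 + 377 + 144 + 34 + 13 + 3 + 1, which has 7 terms.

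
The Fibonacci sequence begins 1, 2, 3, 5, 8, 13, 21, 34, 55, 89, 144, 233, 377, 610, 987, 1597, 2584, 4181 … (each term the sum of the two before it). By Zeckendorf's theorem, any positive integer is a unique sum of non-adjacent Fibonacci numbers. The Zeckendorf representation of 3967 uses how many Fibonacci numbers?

3967 − 2584 = 1383
1383 − 987 = 396
396 − 377 = 19
19 − 13 = 6
6 − 5 = 1
1 − 1 = 0
3967 = 2584 + 987 + 377 + 13 + 5 + 1, which has 6 terms.

6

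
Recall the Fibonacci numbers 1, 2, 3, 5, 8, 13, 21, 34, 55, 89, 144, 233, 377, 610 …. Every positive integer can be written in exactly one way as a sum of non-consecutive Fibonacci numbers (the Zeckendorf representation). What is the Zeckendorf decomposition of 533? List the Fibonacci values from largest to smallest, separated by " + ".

Repeatedly subtract the largest Fibonacci number that fits:
377 ≤ 533 < 610, so take 377; remainder 156
144 ≤ 156 < 233, so take 144; remainder 12
8 ≤ 12 < 13, so take 8; remainder 4
3 ≤ 4 < 5, so take 3; remainder 1
1 ≤ 1 < 2, so take 1; remainder 0
So 533 = 377 + 144 + 8 + 3 + 1, with no two terms consecutive in the sequence.

377 + 144 + 8 + 3 + 1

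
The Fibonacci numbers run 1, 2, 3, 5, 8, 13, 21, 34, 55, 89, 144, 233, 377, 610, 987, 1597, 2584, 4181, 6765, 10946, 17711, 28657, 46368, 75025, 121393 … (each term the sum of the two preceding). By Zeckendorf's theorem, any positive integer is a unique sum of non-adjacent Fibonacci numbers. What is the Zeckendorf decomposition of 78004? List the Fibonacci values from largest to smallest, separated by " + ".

75025 + 2584 + 377 + 13 + 5

Greedily peel off the largest Fibonacci term at each step:
subtract 75025 from 78004: 2979 remains
subtract 2584 from 2979: 395 remains
subtract 377 from 395: 18 remains
subtract 13 from 18: 5 remains
subtract 5 from 5: 0 remains
So 78004 = 75025 + 2584 + 377 + 13 + 5, with no two terms consecutive in the sequence.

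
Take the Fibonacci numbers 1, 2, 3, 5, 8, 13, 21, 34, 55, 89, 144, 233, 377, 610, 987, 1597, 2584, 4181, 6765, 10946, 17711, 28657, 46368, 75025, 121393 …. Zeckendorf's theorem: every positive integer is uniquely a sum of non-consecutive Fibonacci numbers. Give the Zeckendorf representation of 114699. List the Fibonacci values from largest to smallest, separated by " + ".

75025 ≤ 114699 < 121393, so take 75025; remainder 39674
28657 ≤ 39674 < 46368, so take 28657; remainder 11017
10946 ≤ 11017 < 17711, so take 10946; remainder 71
55 ≤ 71 < 89, so take 55; remainder 16
13 ≤ 16 < 21, so take 13; remainder 3
3 ≤ 3 < 5, so take 3; remainder 0
So 114699 = 75025 + 28657 + 10946 + 55 + 13 + 3, with no two terms consecutive in the sequence.

75025 + 28657 + 10946 + 55 + 13 + 3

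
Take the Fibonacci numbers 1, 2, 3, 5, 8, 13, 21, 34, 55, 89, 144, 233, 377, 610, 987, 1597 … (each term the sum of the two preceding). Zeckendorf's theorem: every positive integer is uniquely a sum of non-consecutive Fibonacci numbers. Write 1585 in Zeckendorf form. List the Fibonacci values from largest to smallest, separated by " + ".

take 987 (≤ 1585); 1585 − 987 = 598
take 377 (≤ 598); 598 − 377 = 221
take 144 (≤ 221); 221 − 144 = 77
take 55 (≤ 77); 77 − 55 = 22
take 21 (≤ 22); 22 − 21 = 1
take 1 (≤ 1); 1 − 1 = 0
So 1585 = 987 + 377 + 144 + 55 + 21 + 1, with no two terms consecutive in the sequence.

987 + 377 + 144 + 55 + 21 + 1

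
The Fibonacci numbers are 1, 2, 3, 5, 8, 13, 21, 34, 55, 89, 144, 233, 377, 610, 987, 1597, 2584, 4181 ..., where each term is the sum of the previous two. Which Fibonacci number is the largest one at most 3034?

2584 ≤ 3034 < 4181, so the largest Fibonacci number not exceeding 3034 is 2584.

2584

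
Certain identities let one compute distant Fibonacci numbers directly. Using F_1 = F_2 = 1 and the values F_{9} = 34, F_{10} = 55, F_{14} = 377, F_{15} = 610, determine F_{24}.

By the addition formula F_{m+n} = F_m F_{n+1} + F_{m−1} F_n with m=10, n=14: F_{24} = 55·610 + 34·377 = 33550 + 12818 = 46368.

46368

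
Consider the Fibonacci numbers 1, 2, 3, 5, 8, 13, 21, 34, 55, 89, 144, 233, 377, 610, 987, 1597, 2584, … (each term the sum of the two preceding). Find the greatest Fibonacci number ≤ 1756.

1597

1597 ≤ 1756 < 2584, so the largest Fibonacci number not exceeding 1756 is 1597.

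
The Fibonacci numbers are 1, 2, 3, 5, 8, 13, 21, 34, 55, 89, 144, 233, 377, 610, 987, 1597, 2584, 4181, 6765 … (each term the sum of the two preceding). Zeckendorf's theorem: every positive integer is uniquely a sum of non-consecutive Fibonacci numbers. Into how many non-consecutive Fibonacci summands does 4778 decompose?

5

subtract 4181 from 4778: 597 remains
subtract 377 from 597: 220 remains
subtract 144 from 220: 76 remains
subtract 55 from 76: 21 remains
subtract 21 from 21: 0 remains
4778 = 4181 + 377 + 144 + 55 + 21, which has 5 terms.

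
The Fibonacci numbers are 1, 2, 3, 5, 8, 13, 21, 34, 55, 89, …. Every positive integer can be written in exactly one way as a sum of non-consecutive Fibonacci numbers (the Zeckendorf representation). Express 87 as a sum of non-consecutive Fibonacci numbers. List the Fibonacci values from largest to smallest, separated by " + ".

87 − 55 = 32
32 − 21 = 11
11 − 8 = 3
3 − 3 = 0
So 87 = 55 + 21 + 8 + 3, with no two terms consecutive in the sequence.

55 + 21 + 8 + 3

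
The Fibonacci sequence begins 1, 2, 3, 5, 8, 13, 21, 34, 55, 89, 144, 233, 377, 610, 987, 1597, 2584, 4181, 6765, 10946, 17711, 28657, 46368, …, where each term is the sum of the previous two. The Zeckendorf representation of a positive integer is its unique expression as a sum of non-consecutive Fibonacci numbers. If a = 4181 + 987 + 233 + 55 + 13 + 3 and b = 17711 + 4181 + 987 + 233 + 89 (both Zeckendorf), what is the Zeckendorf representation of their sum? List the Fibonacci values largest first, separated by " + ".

28657 + 13 + 3

The two numbers are 5472 and 23201, so their sum is 28673.
28657 ≤ 28673 < 46368, so take 28657; remainder 16
13 ≤ 16 < 21, so take 13; remainder 3
3 ≤ 3 < 5, so take 3; remainder 0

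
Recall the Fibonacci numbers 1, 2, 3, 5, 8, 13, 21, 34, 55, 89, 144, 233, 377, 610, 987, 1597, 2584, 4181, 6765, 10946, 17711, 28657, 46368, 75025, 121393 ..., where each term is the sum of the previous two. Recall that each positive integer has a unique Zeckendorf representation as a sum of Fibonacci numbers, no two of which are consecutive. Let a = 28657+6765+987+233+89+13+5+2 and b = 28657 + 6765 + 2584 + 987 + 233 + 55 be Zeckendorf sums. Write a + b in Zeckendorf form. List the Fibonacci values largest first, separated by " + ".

The two numbers are 36751 and 39281, so their sum is 76032.
Greedy algorithm:
largest Fibonacci ≤ 76032 is 75025; 76032 − 75025 = 1007
largest Fibonacci ≤ 1007 is 987; 1007 − 987 = 20
largest Fibonacci ≤ 20 is 13; 20 − 13 = 7
largest Fibonacci ≤ 7 is 5; 7 − 5 = 2
largest Fibonacci ≤ 2 is 2; 2 − 2 = 0

75025 + 987 + 13 + 5 + 2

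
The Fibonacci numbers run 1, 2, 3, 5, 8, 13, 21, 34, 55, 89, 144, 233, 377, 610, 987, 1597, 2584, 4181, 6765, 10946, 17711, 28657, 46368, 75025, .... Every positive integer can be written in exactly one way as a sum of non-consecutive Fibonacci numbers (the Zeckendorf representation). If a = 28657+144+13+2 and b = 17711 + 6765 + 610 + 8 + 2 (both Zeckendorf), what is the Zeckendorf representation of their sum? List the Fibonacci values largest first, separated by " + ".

46368 + 6765 + 610 + 144 + 21 + 3 + 1

The two numbers are 28816 and 25096, so their sum is 53912.
Greedily peel off the largest Fibonacci term at each step:
53912: greatest Fibonacci not exceeding it is 46368, leaving 7544
7544: greatest Fibonacci not exceeding it is 6765, leaving 779
779: greatest Fibonacci not exceeding it is 610, leaving 169
169: greatest Fibonacci not exceeding it is 144, leaving 25
25: greatest Fibonacci not exceeding it is 21, leaving 4
4: greatest Fibonacci not exceeding it is 3, leaving 1
1: greatest Fibonacci not exceeding it is 1, leaving 0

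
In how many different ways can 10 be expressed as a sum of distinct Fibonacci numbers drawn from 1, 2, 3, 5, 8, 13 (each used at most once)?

Starting from the Zeckendorf form and repeatedly splitting a term F_k into F_{k−1} + F_{k−2} (when neither is already used) reaches every representation.
10 = 8+2 = 5+3+2 — 2 representations.

2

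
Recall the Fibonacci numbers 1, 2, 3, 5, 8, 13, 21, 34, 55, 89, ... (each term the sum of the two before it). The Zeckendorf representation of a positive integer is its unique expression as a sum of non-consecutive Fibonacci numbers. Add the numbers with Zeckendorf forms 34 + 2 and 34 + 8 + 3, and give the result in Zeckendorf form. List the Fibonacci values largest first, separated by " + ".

The two numbers are 36 and 45, so their sum is 81.
largest Fibonacci ≤ 81 is 55; 81 − 55 = 26
largest Fibonacci ≤ 26 is 21; 26 − 21 = 5
largest Fibonacci ≤ 5 is 5; 5 − 5 = 0

55 + 21 + 5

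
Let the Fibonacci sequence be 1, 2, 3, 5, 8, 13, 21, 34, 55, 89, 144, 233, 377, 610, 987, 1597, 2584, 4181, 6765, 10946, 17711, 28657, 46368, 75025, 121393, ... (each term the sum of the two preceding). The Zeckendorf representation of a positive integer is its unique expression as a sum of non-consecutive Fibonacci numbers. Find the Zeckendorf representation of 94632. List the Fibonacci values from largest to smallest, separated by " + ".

75025 + 17711 + 1597 + 233 + 55 + 8 + 3

Greedily peel off the largest Fibonacci term at each step:
94632 − 75025 = 19607
19607 − 17711 = 1896
1896 − 1597 = 299
299 − 233 = 66
66 − 55 = 11
11 − 8 = 3
3 − 3 = 0
So 94632 = 75025 + 17711 + 1597 + 233 + 55 + 8 + 3, with no two terms consecutive in the sequence.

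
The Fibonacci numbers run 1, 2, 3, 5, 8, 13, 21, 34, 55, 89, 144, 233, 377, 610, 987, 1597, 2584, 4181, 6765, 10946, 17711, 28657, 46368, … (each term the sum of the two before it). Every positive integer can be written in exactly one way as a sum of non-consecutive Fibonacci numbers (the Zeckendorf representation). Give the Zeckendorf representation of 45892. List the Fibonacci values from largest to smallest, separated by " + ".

28657 + 10946 + 4181 + 1597 + 377 + 89 + 34 + 8 + 3

45892: greatest Fibonacci not exceeding it is 28657, leaving 17235
17235: greatest Fibonacci not exceeding it is 10946, leaving 6289
6289: greatest Fibonacci not exceeding it is 4181, leaving 2108
2108: greatest Fibonacci not exceeding it is 1597, leaving 511
511: greatest Fibonacci not exceeding it is 377, leaving 134
134: greatest Fibonacci not exceeding it is 89, leaving 45
45: greatest Fibonacci not exceeding it is 34, leaving 11
11: greatest Fibonacci not exceeding it is 8, leaving 3
3: greatest Fibonacci not exceeding it is 3, leaving 0
So 45892 = 28657 + 10946 + 4181 + 1597 + 377 + 89 + 34 + 8 + 3, with no two terms consecutive in the sequence.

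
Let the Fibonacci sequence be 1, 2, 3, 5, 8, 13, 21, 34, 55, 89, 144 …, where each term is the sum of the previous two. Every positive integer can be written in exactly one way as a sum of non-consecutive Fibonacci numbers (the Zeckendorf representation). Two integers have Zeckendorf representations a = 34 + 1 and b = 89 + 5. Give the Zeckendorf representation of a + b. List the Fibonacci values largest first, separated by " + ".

89 + 34 + 5 + 1

The two numbers are 35 and 94, so their sum is 129.
Greedily peel off the largest Fibonacci term at each step:
129 − 89 = 40
40 − 34 = 6
6 − 5 = 1
1 − 1 = 0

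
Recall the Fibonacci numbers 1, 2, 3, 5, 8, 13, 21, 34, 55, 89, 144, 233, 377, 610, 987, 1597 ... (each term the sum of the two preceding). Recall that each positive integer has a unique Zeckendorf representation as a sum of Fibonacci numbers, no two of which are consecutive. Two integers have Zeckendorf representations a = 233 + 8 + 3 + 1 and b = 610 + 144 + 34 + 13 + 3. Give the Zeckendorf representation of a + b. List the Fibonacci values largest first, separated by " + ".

987 + 55 + 5 + 2

The two numbers are 245 and 804, so their sum is 1049.
take 987 (≤ 1049); 1049 − 987 = 62
take 55 (≤ 62); 62 − 55 = 7
take 5 (≤ 7); 7 − 5 = 2
take 2 (≤ 2); 2 − 2 = 0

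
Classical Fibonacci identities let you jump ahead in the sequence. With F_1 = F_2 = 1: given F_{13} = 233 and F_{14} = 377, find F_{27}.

196418

By F_{2k+1} = F_k² + F_{k+1}²: F_{27} = 233² + 377² = 54289 + 142129 = 196418.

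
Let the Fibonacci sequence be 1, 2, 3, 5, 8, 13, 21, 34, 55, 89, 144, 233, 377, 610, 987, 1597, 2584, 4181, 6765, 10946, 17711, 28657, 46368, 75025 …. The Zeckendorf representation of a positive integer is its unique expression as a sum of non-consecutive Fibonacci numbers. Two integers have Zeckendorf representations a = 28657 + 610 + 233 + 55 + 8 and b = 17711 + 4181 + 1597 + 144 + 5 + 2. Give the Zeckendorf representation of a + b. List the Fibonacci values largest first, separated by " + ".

46368 + 6765 + 55 + 13 + 2

The two numbers are 29563 and 23640, so their sum is 53203.
Greedy algorithm:
largest Fibonacci ≤ 53203 is 46368; 53203 − 46368 = 6835
largest Fibonacci ≤ 6835 is 6765; 6835 − 6765 = 70
largest Fibonacci ≤ 70 is 55; 70 − 55 = 15
largest Fibonacci ≤ 15 is 13; 15 − 13 = 2
largest Fibonacci ≤ 2 is 2; 2 − 2 = 0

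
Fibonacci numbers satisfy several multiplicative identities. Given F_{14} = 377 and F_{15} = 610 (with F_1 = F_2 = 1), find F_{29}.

514229

By F_{2k+1} = F_k² + F_{k+1}²: F_{29} = 377² + 610² = 142129 + 372100 = 514229.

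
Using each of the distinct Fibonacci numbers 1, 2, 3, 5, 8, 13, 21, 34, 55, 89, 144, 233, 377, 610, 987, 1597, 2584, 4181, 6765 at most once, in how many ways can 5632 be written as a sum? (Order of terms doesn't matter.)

34

Each representation comes from the Zeckendorf form by replacing some F_k with F_{k−1} + F_{k−2} where possible.
5632 = 4181+987+377+55+21+8+3 = 4181+987+377+55+21+8+2+1 = 4181+987+233+144+55+21+8+3 = 4181+987+377+55+21+5+3+2+1 = … (30 more), for 34 in all.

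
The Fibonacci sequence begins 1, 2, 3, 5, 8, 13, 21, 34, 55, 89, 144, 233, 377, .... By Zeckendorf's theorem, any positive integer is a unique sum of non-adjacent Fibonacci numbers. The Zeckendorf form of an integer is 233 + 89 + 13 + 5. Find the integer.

233 + 89 + 13 + 5 = 340.

340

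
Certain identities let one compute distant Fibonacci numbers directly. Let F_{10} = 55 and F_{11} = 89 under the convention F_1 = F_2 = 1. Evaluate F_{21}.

10946

By F_{2k+1} = F_k² + F_{k+1}²: F_{21} = 55² + 89² = 3025 + 7921 = 10946.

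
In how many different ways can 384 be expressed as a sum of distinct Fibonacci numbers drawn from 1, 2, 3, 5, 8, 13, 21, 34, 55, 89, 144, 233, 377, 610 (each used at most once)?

384 = 377+5+2 = 233+144+5+2 = 233+89+55+5+2 = 233+89+34+21+5+2 = … (1 more), for 5 in all.

5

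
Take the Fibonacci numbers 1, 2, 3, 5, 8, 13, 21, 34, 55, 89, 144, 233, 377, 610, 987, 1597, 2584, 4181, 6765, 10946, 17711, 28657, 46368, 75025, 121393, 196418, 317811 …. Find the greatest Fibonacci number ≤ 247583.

196418

196418 ≤ 247583 < 317811, so the largest Fibonacci number not exceeding 247583 is 196418.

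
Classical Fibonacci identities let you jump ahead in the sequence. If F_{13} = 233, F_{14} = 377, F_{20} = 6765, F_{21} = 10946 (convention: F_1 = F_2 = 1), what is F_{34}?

5702887

By the addition formula F_{m+n} = F_m F_{n+1} + F_{m−1} F_n with m=21, n=13: F_{34} = 10946·377 + 6765·233 = 4126642 + 1576245 = 5702887.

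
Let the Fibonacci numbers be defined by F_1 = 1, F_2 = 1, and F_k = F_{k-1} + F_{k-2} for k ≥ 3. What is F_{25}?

75025

Iterating the recurrence up to F_{20} = 6765 and F_{19} = 4181:
F_{21} = F_{20} + F_{19} = 6765 + 4181 = 10946
F_{22} = F_{21} + F_{20} = 10946 + 6765 = 17711
F_{23} = F_{22} + F_{21} = 17711 + 10946 = 28657
F_{24} = F_{23} + F_{22} = 28657 + 17711 = 46368
F_{25} = F_{24} + F_{23} = 46368 + 28657 = 75025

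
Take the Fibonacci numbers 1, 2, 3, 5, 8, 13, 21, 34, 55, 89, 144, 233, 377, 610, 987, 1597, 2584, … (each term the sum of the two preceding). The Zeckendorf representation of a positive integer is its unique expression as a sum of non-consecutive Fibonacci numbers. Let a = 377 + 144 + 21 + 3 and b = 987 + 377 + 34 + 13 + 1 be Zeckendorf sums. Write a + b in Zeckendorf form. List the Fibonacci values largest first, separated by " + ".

The two numbers are 545 and 1412, so their sum is 1957.
Greedily peel off the largest Fibonacci term at each step:
1957 − 1597 = 360
360 − 233 = 127
127 − 89 = 38
38 − 34 = 4
4 − 3 = 1
1 − 1 = 0

1597 + 233 + 89 + 34 + 3 + 1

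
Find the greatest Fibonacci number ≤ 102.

89

89 ≤ 102 < 144, so the largest Fibonacci number not exceeding 102 is 89.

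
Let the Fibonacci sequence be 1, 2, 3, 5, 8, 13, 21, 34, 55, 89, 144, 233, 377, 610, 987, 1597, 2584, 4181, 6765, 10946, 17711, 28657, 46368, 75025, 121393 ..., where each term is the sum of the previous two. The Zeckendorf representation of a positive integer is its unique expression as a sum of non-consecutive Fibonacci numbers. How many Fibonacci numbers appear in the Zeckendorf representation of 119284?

take 75025 (≤ 119284); 119284 − 75025 = 44259
take 28657 (≤ 44259); 44259 − 28657 = 15602
take 10946 (≤ 15602); 15602 − 10946 = 4656
take 4181 (≤ 4656); 4656 − 4181 = 475
take 377 (≤ 475); 475 − 377 = 98
take 89 (≤ 98); 98 − 89 = 9
take 8 (≤ 9); 9 − 8 = 1
take 1 (≤ 1); 1 − 1 = 0
119284 = 75025 + 28657 + 10946 + 4181 + 377 + 89 + 8 + 1, which has 8 terms.

8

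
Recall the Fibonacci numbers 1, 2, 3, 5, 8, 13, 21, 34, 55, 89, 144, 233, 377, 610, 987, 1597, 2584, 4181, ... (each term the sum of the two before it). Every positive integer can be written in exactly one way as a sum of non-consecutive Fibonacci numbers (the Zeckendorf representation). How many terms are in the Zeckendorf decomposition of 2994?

6

2994: greatest Fibonacci not exceeding it is 2584, leaving 410
410: greatest Fibonacci not exceeding it is 377, leaving 33
33: greatest Fibonacci not exceeding it is 21, leaving 12
12: greatest Fibonacci not exceeding it is 8, leaving 4
4: greatest Fibonacci not exceeding it is 3, leaving 1
1: greatest Fibonacci not exceeding it is 1, leaving 0
2994 = 2584 + 377 + 21 + 8 + 3 + 1, which has 6 terms.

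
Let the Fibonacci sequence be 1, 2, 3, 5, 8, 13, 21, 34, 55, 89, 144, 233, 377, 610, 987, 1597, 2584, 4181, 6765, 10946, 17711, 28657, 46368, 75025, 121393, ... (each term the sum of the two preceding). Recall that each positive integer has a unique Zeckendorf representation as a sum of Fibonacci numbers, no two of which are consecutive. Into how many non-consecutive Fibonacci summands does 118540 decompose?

75025 ≤ 118540 < 121393, so take 75025; remainder 43515
28657 ≤ 43515 < 46368, so take 28657; remainder 14858
10946 ≤ 14858 < 17711, so take 10946; remainder 3912
2584 ≤ 3912 < 4181, so take 2584; remainder 1328
987 ≤ 1328 < 1597, so take 987; remainder 341
233 ≤ 341 < 377, so take 233; remainder 108
89 ≤ 108 < 144, so take 89; remainder 19
13 ≤ 19 < 21, so take 13; remainder 6
5 ≤ 6 < 8, so take 5; remainder 1
1 ≤ 1 < 2, so take 1; remainder 0
118540 = 75025 + 28657 + 10946 + 2584 + 987 + 233 + 89 + 13 + 5 + 1, which has 10 terms.

10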